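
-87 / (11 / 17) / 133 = -1479 / 1463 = -1.01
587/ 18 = 32.61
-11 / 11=-1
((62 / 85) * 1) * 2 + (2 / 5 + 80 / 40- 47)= -3667 / 85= -43.14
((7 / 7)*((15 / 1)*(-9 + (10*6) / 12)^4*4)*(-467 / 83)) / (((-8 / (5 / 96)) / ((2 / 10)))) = 9340 / 83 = 112.53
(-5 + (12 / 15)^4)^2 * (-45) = -74080449 / 78125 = -948.23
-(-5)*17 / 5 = 17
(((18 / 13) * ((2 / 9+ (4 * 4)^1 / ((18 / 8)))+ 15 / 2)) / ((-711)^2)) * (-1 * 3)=-89 / 730197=-0.00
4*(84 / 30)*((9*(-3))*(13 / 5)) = -19656 / 25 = -786.24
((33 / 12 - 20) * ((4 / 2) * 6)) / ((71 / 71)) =-207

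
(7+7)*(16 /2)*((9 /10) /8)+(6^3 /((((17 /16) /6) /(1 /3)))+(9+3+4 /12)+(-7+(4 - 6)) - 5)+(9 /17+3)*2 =424.58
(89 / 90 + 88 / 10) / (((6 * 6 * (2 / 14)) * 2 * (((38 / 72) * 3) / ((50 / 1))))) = 30835 / 1026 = 30.05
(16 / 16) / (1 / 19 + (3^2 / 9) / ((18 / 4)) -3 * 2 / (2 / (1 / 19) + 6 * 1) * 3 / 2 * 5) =-7524 / 5627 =-1.34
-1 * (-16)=16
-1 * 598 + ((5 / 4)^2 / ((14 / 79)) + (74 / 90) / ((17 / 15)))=-588.46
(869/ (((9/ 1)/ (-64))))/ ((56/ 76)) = -528352/ 63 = -8386.54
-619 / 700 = -0.88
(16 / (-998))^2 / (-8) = -8 / 249001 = -0.00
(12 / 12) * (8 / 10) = 0.80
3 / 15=1 / 5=0.20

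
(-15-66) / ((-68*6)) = 27 / 136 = 0.20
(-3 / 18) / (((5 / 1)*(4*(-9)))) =0.00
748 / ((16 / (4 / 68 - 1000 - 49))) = -49038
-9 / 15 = -0.60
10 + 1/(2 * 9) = 181/18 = 10.06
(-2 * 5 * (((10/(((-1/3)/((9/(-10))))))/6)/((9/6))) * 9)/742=-135/371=-0.36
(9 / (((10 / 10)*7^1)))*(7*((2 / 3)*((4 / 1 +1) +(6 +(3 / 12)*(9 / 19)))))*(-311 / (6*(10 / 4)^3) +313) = 19626139 / 950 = 20659.09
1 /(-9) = -1 /9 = -0.11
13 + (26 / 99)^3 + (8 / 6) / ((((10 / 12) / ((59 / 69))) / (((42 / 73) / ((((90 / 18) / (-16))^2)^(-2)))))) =86918986926067 / 6672924758016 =13.03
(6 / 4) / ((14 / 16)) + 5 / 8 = 131 / 56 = 2.34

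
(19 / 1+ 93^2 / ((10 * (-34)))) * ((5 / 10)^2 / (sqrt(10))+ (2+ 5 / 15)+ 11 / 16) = -63481 / 3264 - 2189 * sqrt(10) / 13600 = -19.96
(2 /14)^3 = 1 /343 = 0.00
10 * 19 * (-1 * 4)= -760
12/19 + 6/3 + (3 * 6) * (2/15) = 5.03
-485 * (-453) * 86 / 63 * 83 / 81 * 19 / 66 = 4966138585 / 56133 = 88470.93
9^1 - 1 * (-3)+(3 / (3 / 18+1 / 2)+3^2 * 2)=69 / 2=34.50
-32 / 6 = -16 / 3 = -5.33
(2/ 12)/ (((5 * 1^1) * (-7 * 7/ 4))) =-2/ 735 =-0.00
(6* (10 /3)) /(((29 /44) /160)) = 140800 /29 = 4855.17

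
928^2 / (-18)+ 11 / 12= -1722335 / 36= -47842.64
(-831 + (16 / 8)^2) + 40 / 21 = -825.10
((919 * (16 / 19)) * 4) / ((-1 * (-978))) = 3.17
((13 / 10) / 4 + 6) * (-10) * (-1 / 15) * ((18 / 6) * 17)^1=4301 / 20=215.05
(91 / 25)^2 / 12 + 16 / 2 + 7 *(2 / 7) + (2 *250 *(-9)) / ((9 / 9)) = -33666719 / 7500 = -4488.90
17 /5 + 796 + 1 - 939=-693 /5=-138.60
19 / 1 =19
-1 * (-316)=316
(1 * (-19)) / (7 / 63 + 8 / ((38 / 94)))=-3249 / 3403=-0.95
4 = 4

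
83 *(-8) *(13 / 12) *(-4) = 8632 / 3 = 2877.33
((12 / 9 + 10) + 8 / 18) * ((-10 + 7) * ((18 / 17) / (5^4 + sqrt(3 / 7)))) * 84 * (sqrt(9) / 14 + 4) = -246251250 / 11621081 + 56286 * sqrt(21) / 11621081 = -21.17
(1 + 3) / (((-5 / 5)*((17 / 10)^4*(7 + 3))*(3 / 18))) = -24000 / 83521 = -0.29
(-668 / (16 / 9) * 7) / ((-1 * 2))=10521 / 8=1315.12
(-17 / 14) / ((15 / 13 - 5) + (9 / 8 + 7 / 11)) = 9724 / 16695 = 0.58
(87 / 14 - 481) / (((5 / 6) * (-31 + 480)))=-19941 / 15715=-1.27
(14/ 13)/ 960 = 7/ 6240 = 0.00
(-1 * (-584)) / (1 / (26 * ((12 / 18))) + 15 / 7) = 212576 / 801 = 265.39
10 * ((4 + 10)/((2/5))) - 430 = -80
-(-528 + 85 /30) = 3151 /6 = 525.17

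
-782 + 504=-278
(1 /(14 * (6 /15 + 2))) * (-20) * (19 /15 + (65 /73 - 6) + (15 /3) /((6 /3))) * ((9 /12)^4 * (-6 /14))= -397035 /3662848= -0.11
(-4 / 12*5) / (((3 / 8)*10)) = -4 / 9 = -0.44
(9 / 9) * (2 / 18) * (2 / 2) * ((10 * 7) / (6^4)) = 35 / 5832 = 0.01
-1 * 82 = -82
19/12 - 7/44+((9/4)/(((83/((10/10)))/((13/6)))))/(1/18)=27187/10956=2.48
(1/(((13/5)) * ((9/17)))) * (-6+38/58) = -13175/3393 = -3.88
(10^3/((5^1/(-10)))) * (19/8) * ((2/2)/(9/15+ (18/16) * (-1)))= 190000/21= 9047.62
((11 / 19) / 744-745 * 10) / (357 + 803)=-105313189 / 16397760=-6.42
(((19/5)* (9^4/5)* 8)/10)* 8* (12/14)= 23934528/875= 27353.75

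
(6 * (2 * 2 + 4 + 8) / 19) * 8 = 768 / 19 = 40.42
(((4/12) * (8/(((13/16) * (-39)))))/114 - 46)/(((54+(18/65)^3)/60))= -252167500/4935573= -51.09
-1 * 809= -809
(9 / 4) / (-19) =-9 / 76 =-0.12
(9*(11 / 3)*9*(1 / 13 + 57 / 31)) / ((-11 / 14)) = -291816 / 403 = -724.11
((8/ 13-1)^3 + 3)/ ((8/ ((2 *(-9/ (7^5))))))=-29097/ 73849958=-0.00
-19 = -19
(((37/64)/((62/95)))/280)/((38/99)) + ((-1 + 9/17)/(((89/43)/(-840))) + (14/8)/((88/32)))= 1417370694125/7396415488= 191.63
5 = 5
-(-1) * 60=60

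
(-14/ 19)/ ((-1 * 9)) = 14/ 171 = 0.08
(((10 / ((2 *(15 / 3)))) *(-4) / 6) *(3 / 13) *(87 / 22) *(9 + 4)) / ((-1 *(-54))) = -0.15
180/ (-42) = -30/ 7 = -4.29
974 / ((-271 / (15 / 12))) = -2435 / 542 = -4.49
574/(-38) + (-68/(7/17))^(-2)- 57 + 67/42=-37595789305/533198064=-70.51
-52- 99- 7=-158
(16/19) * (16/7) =256/133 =1.92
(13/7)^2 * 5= 845/49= 17.24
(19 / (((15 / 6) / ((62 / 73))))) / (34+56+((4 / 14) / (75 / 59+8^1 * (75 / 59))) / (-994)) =1106530740 / 15428490943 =0.07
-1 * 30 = -30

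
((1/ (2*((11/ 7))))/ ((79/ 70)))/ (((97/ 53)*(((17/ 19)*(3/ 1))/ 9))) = 740145/ 1432981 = 0.52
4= 4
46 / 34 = 23 / 17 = 1.35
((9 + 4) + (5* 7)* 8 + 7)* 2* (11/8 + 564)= 339225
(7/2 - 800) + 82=-1429/2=-714.50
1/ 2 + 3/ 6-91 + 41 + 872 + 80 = 903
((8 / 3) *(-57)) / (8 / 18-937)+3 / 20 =0.31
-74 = -74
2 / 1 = 2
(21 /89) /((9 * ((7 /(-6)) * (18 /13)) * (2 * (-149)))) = 13 /238698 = 0.00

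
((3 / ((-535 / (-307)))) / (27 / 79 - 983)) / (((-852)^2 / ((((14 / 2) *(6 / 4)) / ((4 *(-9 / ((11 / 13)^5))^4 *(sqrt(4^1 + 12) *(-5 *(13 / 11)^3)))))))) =21716869689669271989095116343 / 20975345915288542078021606383822697396608000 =0.00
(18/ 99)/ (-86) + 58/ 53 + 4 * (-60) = -5989179/ 25069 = -238.91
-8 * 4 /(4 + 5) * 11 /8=-44 /9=-4.89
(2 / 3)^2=4 / 9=0.44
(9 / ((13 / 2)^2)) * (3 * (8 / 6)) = 144 / 169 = 0.85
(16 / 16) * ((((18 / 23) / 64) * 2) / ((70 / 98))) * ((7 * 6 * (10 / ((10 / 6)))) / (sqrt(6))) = 1323 * sqrt(6) / 920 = 3.52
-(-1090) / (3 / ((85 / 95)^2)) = 290.87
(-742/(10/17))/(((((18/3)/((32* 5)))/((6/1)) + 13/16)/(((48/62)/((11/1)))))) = -4843776/44671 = -108.43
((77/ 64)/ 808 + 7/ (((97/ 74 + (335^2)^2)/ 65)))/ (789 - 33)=10252131544537/ 5205063572455974912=0.00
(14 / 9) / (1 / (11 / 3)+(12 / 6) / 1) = 154 / 225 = 0.68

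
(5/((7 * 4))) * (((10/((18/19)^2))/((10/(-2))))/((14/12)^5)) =-21660/117649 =-0.18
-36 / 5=-7.20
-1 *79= -79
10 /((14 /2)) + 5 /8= 115 /56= 2.05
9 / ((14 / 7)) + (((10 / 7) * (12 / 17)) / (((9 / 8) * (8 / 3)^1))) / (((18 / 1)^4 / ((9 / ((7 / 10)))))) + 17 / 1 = 26112101 / 1214514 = 21.50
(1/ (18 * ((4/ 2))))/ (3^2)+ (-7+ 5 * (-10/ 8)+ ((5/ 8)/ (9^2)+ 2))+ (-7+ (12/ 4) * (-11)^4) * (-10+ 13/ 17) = -4467961987/ 11016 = -405588.42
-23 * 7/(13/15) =-185.77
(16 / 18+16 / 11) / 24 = 29 / 297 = 0.10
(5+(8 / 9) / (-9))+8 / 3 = 613 / 81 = 7.57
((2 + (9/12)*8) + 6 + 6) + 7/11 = 227/11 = 20.64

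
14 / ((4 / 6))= 21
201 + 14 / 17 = 3431 / 17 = 201.82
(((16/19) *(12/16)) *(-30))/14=-180/133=-1.35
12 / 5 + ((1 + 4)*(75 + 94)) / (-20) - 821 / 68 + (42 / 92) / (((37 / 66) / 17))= -5509007 / 144670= -38.08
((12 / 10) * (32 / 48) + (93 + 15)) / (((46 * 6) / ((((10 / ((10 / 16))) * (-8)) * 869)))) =-15127552 / 345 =-43847.98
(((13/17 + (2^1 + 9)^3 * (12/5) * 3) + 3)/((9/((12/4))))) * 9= 2444676/85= 28760.89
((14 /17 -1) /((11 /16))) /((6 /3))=-24 /187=-0.13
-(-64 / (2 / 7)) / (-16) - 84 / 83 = -15.01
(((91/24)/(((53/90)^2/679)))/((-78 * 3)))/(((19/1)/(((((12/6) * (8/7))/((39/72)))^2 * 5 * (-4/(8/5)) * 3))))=10056960000/9019699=1115.00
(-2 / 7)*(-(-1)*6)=-1.71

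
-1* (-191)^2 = -36481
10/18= 5/9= 0.56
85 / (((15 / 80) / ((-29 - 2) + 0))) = -14053.33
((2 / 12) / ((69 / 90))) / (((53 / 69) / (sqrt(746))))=15 * sqrt(746) / 53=7.73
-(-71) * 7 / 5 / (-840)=-71 / 600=-0.12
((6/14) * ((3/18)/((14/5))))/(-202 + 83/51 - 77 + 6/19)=-0.00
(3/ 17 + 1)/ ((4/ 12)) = 60/ 17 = 3.53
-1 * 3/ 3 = -1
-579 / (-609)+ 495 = 100678 / 203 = 495.95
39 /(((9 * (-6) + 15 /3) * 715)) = -3 /2695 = -0.00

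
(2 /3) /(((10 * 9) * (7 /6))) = 2 /315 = 0.01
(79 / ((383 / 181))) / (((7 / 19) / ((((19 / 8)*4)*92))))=237449194 / 2681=88567.40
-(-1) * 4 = 4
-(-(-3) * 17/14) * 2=-51/7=-7.29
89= 89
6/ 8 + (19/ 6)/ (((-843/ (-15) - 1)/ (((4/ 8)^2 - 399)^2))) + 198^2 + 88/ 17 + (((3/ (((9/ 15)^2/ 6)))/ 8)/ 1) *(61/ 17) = 21780107575/ 450432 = 48353.82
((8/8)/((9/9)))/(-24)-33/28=-205/168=-1.22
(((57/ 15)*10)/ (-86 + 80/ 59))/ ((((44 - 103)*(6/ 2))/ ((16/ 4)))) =76/ 7491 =0.01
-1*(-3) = 3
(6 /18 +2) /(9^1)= 0.26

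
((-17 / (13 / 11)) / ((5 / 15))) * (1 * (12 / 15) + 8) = -24684 / 65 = -379.75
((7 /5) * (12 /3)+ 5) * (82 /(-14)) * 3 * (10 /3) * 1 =-4346 /7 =-620.86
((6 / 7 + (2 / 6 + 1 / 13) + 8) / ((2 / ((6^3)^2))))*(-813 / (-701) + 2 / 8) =304778.40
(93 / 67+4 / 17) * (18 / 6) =4.87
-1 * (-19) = 19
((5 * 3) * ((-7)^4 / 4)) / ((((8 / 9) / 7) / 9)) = 20420505 / 32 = 638140.78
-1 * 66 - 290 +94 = -262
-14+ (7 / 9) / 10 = -1253 / 90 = -13.92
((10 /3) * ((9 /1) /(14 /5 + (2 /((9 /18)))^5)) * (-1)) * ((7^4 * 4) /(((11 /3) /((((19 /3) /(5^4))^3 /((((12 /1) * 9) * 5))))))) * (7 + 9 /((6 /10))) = -32936918 /10152685546875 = -0.00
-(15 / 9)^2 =-2.78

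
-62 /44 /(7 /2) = -31 /77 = -0.40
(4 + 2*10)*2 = 48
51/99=17/33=0.52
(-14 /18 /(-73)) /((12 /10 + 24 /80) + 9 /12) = 28 /5913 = 0.00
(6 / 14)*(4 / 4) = 3 / 7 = 0.43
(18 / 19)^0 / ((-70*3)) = -1 / 210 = -0.00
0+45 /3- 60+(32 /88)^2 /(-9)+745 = 762284 /1089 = 699.99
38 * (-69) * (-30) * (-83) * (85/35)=-110989260/7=-15855608.57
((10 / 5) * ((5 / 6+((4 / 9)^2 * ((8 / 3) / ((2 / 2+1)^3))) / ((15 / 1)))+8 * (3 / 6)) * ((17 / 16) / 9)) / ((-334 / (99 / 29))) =-6594929 / 564887520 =-0.01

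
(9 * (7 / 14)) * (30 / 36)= 15 / 4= 3.75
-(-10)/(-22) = -0.45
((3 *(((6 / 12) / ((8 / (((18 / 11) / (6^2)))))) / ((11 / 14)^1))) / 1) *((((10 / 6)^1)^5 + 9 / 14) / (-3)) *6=-45937 / 156816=-0.29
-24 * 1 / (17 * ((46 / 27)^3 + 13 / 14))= -6613488 / 27515911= -0.24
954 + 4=958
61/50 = 1.22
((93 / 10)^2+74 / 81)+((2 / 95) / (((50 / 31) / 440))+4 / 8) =93.65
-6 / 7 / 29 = -6 / 203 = -0.03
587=587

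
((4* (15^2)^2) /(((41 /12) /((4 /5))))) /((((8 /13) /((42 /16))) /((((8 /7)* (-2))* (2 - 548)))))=10348884000 /41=252411804.88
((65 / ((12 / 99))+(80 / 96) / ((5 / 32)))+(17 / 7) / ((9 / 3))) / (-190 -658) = -15187 / 23744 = -0.64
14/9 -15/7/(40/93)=-1727/504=-3.43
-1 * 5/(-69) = 5/69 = 0.07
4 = 4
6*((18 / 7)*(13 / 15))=468 / 35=13.37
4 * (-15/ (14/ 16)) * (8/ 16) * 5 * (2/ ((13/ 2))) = -4800/ 91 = -52.75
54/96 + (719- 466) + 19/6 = 256.73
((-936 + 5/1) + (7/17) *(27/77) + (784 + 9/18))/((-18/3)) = 54737/2244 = 24.39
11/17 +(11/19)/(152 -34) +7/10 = 128822/95285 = 1.35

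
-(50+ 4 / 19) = -954 / 19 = -50.21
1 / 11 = 0.09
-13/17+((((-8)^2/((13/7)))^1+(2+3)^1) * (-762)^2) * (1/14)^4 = 1264326005/2122484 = 595.68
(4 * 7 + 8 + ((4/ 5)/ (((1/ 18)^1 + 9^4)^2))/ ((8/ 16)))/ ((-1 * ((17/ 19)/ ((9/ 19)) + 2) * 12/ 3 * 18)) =-627631821693/ 4881580830350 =-0.13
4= 4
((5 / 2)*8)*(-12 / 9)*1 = -80 / 3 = -26.67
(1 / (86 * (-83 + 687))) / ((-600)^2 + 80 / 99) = 99 / 1851288315520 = 0.00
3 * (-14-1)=-45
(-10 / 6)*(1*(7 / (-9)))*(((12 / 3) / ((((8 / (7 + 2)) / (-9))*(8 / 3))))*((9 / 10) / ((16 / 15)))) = -8505 / 512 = -16.61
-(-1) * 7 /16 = 7 /16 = 0.44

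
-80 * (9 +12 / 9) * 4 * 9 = -29760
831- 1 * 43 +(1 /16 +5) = 12689 /16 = 793.06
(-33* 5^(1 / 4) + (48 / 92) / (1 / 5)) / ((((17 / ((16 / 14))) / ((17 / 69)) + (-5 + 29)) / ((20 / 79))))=128 / 16353-352* 5^(1 / 4) / 3555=-0.14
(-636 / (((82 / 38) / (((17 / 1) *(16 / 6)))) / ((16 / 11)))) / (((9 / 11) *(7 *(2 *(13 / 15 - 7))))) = 276.63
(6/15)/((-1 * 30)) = -0.01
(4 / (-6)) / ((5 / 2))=-4 / 15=-0.27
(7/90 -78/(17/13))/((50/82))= -3736781/38250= -97.69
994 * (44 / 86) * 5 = 109340 / 43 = 2542.79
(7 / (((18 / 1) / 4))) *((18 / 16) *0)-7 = -7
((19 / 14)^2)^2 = 130321 / 38416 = 3.39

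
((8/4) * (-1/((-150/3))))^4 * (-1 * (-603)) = 603/390625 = 0.00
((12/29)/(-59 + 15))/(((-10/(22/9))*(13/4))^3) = 7744/1935282375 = 0.00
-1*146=-146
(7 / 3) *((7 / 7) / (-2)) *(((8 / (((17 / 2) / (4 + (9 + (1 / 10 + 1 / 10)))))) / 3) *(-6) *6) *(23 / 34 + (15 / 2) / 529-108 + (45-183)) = -42666.51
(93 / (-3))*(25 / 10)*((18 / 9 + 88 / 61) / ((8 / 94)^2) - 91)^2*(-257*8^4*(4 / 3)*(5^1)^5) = 560400793563646000000 / 11163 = 50201629809517692.38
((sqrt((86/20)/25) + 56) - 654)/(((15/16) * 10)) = -4784/75 + 4 * sqrt(430)/1875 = -63.74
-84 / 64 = -21 / 16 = -1.31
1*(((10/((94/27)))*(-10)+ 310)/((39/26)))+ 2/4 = 53021/282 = 188.02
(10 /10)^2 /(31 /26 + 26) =26 /707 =0.04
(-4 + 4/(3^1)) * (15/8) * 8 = -40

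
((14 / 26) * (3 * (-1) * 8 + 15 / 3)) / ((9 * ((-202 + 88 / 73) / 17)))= 23579 / 244998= 0.10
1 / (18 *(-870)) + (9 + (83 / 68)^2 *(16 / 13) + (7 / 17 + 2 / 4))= 691032893 / 58834620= 11.75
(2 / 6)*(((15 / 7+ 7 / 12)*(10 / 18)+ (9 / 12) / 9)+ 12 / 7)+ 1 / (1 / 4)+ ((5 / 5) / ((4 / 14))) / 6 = 12899 / 2268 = 5.69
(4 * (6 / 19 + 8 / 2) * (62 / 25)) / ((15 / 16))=325376 / 7125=45.67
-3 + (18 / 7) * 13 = 213 / 7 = 30.43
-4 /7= -0.57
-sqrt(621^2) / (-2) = 621 / 2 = 310.50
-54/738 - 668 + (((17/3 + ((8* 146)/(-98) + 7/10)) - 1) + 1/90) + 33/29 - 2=-1770925378/2621745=-675.48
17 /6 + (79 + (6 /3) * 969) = 2019.83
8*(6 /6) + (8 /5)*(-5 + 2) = 3.20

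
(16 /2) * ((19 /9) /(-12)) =-38 /27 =-1.41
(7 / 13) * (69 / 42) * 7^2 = 1127 / 26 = 43.35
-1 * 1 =-1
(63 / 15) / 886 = 21 / 4430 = 0.00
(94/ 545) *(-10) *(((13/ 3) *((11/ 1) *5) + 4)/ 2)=-68338/ 327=-208.98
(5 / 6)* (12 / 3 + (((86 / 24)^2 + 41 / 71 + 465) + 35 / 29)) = 716963855 / 1778976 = 403.02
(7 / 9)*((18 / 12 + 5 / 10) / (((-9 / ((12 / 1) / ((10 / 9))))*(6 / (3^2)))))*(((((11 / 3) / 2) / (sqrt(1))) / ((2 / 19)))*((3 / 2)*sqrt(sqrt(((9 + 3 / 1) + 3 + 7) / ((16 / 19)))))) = -1463*418^(1 / 4) / 40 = -165.38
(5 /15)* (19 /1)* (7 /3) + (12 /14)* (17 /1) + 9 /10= 19057 /630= 30.25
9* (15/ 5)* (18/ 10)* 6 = 1458/ 5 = 291.60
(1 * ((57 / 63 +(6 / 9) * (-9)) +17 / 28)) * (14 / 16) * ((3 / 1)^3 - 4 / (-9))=-93119 / 864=-107.78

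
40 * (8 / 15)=64 / 3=21.33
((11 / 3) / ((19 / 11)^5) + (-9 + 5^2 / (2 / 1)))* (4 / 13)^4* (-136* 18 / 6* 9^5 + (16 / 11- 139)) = -99160683153673600 / 122829236673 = -807305.21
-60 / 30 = -2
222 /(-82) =-111 /41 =-2.71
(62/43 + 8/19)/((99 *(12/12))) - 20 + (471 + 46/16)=293698349/647064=453.89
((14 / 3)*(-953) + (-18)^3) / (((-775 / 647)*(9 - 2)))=19952186 / 16275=1225.94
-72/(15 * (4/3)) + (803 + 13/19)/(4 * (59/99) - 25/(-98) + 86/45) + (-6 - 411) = -5115690411/20968685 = -243.97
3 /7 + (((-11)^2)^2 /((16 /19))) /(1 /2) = 1947277 /56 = 34772.80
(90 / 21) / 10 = 3 / 7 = 0.43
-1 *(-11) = 11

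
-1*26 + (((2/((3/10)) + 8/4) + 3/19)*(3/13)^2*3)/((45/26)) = -25.19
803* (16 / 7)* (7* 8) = 102784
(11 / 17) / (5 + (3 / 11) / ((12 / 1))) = 0.13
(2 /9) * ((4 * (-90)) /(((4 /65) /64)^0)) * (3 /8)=-30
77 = 77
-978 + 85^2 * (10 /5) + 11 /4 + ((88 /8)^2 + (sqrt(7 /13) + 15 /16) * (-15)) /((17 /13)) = 3687375 /272-15 * sqrt(91) /17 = 13548.11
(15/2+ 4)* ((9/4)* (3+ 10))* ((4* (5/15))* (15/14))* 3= 40365/28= 1441.61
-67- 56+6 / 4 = -121.50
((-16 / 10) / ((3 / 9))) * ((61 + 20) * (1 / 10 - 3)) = 28188 / 25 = 1127.52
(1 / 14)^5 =1 / 537824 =0.00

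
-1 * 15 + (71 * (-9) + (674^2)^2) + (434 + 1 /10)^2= 20636687196481 /100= 206366871964.81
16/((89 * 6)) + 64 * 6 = 102536/267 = 384.03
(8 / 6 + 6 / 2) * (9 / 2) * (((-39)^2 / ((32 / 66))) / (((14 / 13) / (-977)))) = -24862550427 / 448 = -55496764.35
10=10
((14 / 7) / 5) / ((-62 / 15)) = -3 / 31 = -0.10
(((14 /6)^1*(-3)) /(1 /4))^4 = 614656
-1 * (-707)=707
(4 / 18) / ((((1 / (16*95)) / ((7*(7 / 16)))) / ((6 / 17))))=18620 / 51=365.10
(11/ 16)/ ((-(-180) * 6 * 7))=11/ 120960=0.00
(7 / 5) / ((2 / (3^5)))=1701 / 10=170.10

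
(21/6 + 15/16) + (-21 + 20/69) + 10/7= -114715/7728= -14.84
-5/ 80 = -1/ 16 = -0.06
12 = 12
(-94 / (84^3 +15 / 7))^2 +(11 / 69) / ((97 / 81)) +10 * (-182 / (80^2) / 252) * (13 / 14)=30298156859705569987 / 229398861180055580160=0.13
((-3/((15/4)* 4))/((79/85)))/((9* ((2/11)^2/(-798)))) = 577.18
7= 7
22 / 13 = 1.69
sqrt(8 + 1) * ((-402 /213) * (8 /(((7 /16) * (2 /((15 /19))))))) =-385920 /9443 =-40.87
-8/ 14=-4/ 7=-0.57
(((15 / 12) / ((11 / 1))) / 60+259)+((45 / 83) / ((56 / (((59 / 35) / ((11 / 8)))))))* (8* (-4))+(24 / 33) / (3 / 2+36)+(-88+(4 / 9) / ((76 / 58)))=523202633539 / 3060010800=170.98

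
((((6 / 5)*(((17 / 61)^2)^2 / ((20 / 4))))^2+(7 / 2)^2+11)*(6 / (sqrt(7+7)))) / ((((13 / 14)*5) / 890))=2975177948851099910943*sqrt(14) / 1557621918102908125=7146.85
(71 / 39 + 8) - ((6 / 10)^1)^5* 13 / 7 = 8254924 / 853125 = 9.68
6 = 6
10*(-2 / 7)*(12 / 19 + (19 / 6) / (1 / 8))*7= -29600 / 57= -519.30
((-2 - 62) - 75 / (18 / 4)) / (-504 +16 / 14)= 77 / 480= 0.16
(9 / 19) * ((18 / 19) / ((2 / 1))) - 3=-1002 / 361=-2.78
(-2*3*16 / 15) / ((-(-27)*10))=-16 / 675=-0.02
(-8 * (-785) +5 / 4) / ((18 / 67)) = 561125 / 24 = 23380.21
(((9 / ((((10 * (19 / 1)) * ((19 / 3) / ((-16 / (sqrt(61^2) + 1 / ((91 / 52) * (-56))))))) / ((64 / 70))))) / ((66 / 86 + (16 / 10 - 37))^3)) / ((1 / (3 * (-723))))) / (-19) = 8983477440 / 1822178623961921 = 0.00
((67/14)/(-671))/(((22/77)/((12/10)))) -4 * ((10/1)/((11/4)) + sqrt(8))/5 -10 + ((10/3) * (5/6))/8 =-3041681/241560 -8 * sqrt(2)/5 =-14.85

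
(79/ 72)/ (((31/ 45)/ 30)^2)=3999375/ 1922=2080.84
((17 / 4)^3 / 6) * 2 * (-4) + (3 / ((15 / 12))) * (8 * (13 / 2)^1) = 5387 / 240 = 22.45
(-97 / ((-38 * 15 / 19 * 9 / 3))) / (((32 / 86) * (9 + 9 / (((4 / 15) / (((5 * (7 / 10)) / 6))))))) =0.10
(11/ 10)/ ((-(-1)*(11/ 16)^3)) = 2048/ 605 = 3.39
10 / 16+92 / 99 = 1231 / 792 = 1.55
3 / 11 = 0.27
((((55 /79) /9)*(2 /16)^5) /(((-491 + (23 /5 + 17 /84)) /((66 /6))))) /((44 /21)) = -13475 /528614588416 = -0.00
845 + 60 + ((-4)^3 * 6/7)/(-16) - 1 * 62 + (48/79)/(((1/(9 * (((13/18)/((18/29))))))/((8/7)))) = 202327/237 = 853.70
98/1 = 98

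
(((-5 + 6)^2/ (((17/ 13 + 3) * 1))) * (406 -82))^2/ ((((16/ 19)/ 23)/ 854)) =29557521513/ 224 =131953221.04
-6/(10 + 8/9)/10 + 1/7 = 0.09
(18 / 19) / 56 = 0.02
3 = 3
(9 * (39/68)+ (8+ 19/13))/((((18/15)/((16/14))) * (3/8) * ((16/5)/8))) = 430900/4641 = 92.85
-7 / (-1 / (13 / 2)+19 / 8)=-104 / 33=-3.15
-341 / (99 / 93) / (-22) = 961 / 66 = 14.56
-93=-93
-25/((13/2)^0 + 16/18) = -225/17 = -13.24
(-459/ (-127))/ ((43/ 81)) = 37179/ 5461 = 6.81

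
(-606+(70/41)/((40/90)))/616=-49377/50512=-0.98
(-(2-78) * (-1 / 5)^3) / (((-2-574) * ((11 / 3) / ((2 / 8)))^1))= 19 / 264000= 0.00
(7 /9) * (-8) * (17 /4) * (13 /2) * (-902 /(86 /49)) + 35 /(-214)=88338.73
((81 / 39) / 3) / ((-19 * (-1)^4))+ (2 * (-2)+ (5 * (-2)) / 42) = -22172 / 5187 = -4.27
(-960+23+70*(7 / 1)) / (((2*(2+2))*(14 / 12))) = -1341 / 28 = -47.89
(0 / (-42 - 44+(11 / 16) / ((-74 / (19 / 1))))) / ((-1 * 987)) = 0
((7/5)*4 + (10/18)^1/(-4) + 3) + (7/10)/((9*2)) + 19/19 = 19/2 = 9.50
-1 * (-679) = 679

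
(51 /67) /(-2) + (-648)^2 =56267085 /134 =419903.62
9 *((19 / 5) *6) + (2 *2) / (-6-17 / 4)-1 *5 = 40961 / 205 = 199.81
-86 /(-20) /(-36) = -43 /360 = -0.12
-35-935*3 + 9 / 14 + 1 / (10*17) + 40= -1665614 / 595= -2799.35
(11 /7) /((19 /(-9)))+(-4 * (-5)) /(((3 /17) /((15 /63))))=4487 /171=26.24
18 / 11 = 1.64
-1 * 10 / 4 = -5 / 2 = -2.50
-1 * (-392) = 392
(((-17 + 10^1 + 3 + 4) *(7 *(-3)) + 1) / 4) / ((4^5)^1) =1 / 4096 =0.00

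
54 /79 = 0.68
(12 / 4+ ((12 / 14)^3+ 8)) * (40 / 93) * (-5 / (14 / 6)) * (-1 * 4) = 42.87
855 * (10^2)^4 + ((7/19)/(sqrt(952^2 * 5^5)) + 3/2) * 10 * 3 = 3 * sqrt(5)/32300 + 85500000045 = 85500000045.00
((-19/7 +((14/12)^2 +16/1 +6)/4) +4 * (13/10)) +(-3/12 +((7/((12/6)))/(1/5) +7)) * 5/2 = 347513/5040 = 68.95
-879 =-879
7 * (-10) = -70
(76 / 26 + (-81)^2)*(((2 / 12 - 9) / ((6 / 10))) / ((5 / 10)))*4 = -90450860 / 117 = -773084.27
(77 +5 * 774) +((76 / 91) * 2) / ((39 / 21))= 667195 / 169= 3947.90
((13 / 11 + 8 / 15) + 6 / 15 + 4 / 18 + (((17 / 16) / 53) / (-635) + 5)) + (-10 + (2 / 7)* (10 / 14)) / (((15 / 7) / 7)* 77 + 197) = 525245334139 / 72021161520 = 7.29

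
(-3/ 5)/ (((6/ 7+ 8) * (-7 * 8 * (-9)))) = -1/ 7440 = -0.00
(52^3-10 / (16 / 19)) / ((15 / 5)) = 46865.38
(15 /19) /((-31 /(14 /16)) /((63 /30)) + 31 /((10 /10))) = 2205 /39463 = 0.06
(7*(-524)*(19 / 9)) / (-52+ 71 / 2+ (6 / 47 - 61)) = 935864 / 9351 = 100.08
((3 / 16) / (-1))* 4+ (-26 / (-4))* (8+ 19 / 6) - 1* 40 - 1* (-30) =371 / 6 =61.83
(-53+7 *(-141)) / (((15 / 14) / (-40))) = 116480 / 3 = 38826.67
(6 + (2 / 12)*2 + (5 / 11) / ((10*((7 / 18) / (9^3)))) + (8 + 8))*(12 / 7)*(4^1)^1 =397472 / 539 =737.42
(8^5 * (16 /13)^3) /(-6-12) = -67108864 /19773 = -3393.96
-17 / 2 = -8.50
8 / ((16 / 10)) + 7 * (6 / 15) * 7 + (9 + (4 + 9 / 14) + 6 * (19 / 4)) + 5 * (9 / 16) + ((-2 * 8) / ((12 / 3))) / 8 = 38671 / 560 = 69.06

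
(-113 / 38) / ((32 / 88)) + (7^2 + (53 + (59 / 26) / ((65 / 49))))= 12270261 / 128440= 95.53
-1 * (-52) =52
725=725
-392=-392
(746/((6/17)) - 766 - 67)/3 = 426.89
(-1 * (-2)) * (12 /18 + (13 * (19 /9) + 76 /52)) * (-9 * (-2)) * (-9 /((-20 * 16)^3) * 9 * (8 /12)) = 4671 /2662400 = 0.00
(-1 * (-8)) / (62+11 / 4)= 32 / 259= 0.12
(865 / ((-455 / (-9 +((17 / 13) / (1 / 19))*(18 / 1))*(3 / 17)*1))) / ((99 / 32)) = -19857632 / 13013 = -1525.98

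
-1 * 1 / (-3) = 1 / 3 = 0.33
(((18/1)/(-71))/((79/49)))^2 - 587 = -18466759223/31460881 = -586.98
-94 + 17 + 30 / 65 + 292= 2801 / 13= 215.46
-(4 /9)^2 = -16 /81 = -0.20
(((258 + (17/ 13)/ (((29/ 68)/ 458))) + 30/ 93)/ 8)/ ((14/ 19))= 23075386/ 81809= 282.06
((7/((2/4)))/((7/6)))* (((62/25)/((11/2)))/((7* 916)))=372/440825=0.00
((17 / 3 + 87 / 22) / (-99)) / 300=-127 / 392040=-0.00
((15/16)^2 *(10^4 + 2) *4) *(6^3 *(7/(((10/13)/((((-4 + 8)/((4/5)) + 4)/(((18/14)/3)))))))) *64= 92893174920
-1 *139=-139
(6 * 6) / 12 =3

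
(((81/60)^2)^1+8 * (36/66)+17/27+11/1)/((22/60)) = 48.59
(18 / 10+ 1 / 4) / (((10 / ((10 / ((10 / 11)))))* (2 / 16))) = 451 / 25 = 18.04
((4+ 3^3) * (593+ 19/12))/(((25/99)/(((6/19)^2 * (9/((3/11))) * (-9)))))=-3902101533/1805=-2161829.10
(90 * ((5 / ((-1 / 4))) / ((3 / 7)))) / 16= -525 / 2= -262.50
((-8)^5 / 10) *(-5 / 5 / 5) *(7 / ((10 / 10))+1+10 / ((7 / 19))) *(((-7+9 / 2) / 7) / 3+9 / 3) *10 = 663518.56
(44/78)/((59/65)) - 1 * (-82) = 14624/177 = 82.62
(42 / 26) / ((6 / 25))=175 / 26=6.73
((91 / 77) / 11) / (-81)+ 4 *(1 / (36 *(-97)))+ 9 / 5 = 8544523 / 4753485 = 1.80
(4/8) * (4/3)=2/3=0.67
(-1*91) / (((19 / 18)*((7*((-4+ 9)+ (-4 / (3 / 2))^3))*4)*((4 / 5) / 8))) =1215 / 551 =2.21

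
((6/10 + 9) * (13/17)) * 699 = 436176/85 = 5131.48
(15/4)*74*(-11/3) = -2035/2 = -1017.50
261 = 261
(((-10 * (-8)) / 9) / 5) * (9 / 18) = 8 / 9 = 0.89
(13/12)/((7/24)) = 26/7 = 3.71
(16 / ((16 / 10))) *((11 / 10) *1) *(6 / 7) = 66 / 7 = 9.43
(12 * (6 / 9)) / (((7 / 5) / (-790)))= -31600 / 7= -4514.29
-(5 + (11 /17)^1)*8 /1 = -768 /17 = -45.18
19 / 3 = 6.33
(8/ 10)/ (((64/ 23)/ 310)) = 713/ 8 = 89.12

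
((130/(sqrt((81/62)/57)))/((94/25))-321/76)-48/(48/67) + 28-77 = -9137/76 + 1625 * sqrt(3534)/423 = 108.15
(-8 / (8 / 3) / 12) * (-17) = 17 / 4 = 4.25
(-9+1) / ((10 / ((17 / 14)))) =-34 / 35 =-0.97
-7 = -7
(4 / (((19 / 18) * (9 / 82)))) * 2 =1312 / 19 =69.05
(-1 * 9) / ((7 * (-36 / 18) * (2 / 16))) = 36 / 7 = 5.14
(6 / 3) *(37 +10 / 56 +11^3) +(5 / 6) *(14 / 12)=689807 / 252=2737.33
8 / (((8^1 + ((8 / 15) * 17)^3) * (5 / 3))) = 2025 / 317807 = 0.01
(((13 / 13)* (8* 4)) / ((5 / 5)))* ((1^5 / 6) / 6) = 8 / 9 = 0.89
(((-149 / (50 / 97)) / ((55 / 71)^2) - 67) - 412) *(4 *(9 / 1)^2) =-23539624326 / 75625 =-311267.76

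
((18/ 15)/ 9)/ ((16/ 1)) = 1/ 120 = 0.01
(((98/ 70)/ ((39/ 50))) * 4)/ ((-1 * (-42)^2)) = -10/ 2457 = -0.00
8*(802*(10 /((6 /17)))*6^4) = 235595520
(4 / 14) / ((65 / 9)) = 18 / 455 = 0.04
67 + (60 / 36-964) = -2686 / 3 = -895.33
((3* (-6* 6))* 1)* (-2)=216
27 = 27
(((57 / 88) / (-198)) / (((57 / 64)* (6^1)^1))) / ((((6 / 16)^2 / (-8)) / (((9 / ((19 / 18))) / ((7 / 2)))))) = 4096 / 48279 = 0.08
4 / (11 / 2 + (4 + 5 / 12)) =48 / 119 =0.40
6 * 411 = 2466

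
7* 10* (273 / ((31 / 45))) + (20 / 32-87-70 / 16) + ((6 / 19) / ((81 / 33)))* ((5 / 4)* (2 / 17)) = 9966792949 / 360468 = 27649.59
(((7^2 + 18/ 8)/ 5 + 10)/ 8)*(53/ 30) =1431/ 320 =4.47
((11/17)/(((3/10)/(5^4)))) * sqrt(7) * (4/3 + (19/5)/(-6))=48125 * sqrt(7)/51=2496.60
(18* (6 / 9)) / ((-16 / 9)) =-27 / 4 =-6.75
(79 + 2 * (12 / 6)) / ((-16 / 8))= -83 / 2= -41.50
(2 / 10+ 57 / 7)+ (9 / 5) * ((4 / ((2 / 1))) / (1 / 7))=33.54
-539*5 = -2695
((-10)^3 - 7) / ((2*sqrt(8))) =-1007*sqrt(2) / 8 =-178.01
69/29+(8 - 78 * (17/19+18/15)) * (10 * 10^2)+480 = -85353809/551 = -154907.09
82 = 82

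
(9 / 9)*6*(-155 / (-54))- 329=-2806 / 9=-311.78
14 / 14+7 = 8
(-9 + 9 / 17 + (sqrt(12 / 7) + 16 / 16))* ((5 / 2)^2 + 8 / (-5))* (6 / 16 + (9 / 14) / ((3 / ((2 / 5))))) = -1523619 / 95200 + 11997* sqrt(21) / 19600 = -13.20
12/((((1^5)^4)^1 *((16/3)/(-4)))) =-9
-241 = -241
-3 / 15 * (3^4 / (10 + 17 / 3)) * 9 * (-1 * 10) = 4374 / 47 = 93.06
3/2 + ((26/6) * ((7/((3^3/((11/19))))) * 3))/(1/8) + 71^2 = 5189621/1026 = 5058.11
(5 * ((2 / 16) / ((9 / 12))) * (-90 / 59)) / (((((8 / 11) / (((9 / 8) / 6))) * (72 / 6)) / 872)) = -89925 / 3776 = -23.81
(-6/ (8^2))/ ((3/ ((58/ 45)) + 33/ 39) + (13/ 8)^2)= -754/ 46763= -0.02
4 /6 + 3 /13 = 35 /39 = 0.90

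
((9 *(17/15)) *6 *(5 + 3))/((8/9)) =2754/5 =550.80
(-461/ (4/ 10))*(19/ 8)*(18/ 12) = -131385/ 32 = -4105.78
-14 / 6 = -7 / 3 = -2.33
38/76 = 1/2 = 0.50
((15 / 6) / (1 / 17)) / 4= 10.62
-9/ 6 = -3/ 2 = -1.50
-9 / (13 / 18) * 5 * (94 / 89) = -76140 / 1157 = -65.81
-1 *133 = -133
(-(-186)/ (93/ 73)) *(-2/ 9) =-292/ 9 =-32.44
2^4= 16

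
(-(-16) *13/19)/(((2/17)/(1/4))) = 442/19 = 23.26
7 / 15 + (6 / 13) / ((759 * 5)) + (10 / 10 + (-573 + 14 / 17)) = -478651357 / 838695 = -570.71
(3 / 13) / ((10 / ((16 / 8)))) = 3 / 65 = 0.05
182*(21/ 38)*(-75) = -143325/ 19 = -7543.42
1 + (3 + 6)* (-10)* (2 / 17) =-163 / 17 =-9.59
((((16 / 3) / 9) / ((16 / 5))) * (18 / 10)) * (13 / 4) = 13 / 12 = 1.08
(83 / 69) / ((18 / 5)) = 415 / 1242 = 0.33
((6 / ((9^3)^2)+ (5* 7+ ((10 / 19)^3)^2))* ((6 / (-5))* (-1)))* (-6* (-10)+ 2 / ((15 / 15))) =36191697093118868 / 13890061135845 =2605.58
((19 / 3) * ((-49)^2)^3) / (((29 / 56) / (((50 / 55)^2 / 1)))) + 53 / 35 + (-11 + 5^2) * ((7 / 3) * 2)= 51544953561153671 / 368445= 139898637683.11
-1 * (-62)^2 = -3844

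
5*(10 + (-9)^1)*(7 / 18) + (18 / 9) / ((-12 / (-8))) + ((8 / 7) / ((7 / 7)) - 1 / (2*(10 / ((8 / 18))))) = 2771 / 630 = 4.40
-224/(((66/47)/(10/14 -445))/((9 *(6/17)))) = 42096960/187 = 225117.43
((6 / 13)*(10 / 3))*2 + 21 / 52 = 181 / 52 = 3.48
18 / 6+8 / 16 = 7 / 2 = 3.50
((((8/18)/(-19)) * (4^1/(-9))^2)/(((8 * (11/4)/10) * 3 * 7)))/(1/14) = -640/457083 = -0.00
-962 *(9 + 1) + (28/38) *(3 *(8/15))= -913788/95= -9618.82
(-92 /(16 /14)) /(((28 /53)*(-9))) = 1219 /72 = 16.93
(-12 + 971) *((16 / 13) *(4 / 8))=7672 / 13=590.15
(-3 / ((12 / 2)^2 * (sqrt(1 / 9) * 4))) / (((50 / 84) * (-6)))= 7 / 400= 0.02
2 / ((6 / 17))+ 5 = 10.67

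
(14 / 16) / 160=7 / 1280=0.01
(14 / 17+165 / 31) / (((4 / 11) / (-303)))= -10795587 / 2108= -5121.25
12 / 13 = 0.92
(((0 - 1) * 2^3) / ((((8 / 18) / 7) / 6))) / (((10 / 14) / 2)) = -10584 / 5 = -2116.80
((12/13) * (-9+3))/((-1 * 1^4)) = 5.54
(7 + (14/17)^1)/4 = 133/68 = 1.96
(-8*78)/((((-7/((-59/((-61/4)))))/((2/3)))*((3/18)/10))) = 5890560/427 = 13795.22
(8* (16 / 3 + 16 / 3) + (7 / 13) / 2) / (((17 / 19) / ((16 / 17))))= 1014904 / 11271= 90.05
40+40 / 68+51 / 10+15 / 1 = 10317 / 170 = 60.69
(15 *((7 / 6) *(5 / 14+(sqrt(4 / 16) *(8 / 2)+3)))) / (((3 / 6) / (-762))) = -142875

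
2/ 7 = 0.29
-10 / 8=-5 / 4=-1.25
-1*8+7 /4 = -25 /4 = -6.25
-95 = -95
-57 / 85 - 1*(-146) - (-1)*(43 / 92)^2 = 145.55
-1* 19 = -19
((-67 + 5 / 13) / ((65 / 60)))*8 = -83136 / 169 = -491.93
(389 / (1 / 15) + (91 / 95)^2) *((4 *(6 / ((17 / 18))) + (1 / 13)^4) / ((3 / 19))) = 649851481646564 / 691890225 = 939240.73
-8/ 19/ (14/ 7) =-4/ 19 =-0.21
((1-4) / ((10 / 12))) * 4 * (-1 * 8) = 576 / 5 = 115.20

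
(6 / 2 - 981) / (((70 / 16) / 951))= -7440624 / 35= -212589.26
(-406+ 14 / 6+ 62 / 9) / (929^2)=-3571 / 7767369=-0.00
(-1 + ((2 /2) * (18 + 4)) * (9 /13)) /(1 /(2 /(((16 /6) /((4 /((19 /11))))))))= 24.72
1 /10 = 0.10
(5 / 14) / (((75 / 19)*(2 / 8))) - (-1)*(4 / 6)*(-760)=-53162 / 105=-506.30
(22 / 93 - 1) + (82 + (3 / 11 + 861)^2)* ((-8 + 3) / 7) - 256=-41761693583 / 78771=-530165.84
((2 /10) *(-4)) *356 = -1424 /5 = -284.80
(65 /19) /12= 65 /228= 0.29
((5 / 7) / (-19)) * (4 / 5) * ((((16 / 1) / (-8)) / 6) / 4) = 1 / 399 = 0.00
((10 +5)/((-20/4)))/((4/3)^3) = -81/64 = -1.27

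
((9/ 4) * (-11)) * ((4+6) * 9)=-4455/ 2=-2227.50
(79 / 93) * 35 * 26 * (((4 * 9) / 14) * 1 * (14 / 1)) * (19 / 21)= 780520 / 31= 25178.06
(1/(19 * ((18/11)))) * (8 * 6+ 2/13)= 3443/2223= 1.55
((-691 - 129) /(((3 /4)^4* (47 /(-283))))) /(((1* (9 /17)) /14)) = 14138951680 /34263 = 412659.48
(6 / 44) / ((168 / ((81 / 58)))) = 81 / 71456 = 0.00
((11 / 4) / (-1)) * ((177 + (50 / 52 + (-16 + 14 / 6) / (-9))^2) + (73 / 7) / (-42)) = -48582779069 / 96589584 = -502.98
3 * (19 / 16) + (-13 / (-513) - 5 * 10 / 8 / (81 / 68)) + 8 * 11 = 2126059 / 24624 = 86.34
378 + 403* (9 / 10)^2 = 70443 / 100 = 704.43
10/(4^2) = 5/8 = 0.62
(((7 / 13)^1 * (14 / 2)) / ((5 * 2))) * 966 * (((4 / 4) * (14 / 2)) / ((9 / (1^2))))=55223 / 195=283.19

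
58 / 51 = 1.14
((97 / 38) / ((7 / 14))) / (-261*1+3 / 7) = -679 / 34656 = -0.02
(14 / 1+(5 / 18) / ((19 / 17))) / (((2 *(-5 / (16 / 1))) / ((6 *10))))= -1367.86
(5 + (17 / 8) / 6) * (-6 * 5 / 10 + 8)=1285 / 48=26.77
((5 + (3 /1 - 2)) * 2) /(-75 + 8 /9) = -108 /667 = -0.16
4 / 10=2 / 5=0.40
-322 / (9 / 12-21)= 1288 / 81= 15.90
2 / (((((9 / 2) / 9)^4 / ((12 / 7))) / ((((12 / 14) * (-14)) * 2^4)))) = -73728 / 7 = -10532.57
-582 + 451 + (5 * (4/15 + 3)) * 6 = -33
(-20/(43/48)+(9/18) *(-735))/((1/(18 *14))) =-4224150/43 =-98236.05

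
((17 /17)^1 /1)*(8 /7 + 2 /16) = 71 /56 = 1.27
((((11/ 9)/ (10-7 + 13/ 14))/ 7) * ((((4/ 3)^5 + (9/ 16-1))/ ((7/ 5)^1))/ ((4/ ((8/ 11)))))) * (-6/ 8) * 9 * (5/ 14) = -73415/ 1397088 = -0.05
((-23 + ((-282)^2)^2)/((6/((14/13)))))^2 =1959697070571891788641/1521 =1288426739363505449.47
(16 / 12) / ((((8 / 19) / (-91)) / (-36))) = 10374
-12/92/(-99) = 1/759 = 0.00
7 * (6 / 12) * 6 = 21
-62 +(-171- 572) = -805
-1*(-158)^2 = -24964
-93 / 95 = -0.98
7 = 7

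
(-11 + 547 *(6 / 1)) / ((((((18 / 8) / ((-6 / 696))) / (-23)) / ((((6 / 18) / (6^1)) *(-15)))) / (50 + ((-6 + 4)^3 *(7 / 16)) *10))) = -1880825 / 522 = -3603.11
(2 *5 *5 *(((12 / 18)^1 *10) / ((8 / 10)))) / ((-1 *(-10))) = 125 / 3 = 41.67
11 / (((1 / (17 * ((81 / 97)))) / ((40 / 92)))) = 151470 / 2231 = 67.89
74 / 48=37 / 24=1.54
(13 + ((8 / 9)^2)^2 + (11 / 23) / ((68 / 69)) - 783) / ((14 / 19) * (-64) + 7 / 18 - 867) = 6517739461 / 7745848074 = 0.84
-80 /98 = -0.82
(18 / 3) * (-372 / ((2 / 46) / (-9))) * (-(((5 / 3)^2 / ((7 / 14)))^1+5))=-4876920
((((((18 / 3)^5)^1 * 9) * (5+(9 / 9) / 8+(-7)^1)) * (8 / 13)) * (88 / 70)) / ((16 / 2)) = -1154736 / 91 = -12689.41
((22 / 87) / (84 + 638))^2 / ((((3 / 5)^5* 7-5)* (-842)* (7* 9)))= 378125 / 728567114692611096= 0.00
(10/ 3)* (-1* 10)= -100/ 3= -33.33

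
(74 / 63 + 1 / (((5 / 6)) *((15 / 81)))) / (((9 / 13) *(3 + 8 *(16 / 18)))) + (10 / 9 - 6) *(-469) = 25291156 / 11025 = 2293.98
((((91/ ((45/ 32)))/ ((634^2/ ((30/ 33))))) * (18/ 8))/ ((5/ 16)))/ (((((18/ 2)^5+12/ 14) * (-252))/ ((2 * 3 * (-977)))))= 2845024/ 6853609564065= 0.00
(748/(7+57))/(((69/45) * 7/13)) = 36465/2576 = 14.16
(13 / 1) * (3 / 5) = 39 / 5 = 7.80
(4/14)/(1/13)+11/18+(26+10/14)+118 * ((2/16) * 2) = 3814/63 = 60.54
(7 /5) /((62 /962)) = 3367 /155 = 21.72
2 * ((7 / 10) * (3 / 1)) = 21 / 5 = 4.20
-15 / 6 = -5 / 2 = -2.50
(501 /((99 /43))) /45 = 7181 /1485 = 4.84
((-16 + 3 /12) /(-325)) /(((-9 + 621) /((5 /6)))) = 7 /106080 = 0.00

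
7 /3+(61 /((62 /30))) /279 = 2344 /961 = 2.44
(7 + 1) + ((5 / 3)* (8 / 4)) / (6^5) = 93317 / 11664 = 8.00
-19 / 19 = -1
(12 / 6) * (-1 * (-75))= 150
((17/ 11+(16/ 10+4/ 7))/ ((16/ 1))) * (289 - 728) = -628209/ 6160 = -101.98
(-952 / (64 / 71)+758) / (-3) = 795 / 8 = 99.38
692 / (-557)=-692 / 557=-1.24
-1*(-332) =332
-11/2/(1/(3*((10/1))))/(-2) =165/2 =82.50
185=185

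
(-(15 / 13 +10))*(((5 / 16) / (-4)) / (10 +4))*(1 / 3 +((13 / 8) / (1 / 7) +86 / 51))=3962125 / 4752384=0.83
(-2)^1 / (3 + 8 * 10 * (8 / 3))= -6 / 649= -0.01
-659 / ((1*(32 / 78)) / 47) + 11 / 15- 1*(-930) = -17895829 / 240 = -74565.95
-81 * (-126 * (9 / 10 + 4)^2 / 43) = 12252303 / 2150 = 5698.75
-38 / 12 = -19 / 6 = -3.17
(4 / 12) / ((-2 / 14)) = -7 / 3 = -2.33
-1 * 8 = -8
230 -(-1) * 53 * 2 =336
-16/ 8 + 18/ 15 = -4/ 5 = -0.80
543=543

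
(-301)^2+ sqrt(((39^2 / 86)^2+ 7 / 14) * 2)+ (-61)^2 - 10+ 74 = 94411.03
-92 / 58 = -46 / 29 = -1.59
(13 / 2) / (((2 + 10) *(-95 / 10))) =-13 / 228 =-0.06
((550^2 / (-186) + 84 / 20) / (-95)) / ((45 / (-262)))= -197625814 / 1987875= -99.42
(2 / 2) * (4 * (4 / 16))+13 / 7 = 20 / 7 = 2.86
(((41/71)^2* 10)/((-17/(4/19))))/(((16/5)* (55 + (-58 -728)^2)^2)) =-0.00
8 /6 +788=2368 /3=789.33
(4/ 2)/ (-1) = -2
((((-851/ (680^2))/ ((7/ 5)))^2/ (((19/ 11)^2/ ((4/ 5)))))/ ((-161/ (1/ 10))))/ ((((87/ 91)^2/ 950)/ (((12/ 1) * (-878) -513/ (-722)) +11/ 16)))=2062030449433097/ 654333839205580800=0.00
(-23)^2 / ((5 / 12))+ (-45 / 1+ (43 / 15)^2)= 277384 / 225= 1232.82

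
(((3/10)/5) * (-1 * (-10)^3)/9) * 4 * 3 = 80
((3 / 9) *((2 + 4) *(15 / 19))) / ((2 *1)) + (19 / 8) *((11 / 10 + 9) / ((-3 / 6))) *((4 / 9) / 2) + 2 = -26921 / 3420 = -7.87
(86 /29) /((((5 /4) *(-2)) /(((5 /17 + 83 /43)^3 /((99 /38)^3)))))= -34946898674944 /47336211548505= -0.74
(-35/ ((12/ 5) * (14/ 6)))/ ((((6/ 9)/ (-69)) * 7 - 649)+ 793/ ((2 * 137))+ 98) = 708975/ 62182606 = 0.01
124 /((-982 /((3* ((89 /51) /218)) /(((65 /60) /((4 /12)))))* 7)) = -11036 /82793893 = -0.00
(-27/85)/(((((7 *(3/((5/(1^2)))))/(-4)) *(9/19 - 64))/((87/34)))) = -29754/2441761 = -0.01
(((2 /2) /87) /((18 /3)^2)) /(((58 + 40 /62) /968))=3751 /711747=0.01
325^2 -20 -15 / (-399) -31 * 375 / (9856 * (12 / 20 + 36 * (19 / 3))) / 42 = 316455899835395 / 2996598528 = 105605.04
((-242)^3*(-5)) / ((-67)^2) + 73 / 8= 567227217 / 35912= 15794.92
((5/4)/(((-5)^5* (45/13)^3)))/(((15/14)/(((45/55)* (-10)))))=15379/208828125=0.00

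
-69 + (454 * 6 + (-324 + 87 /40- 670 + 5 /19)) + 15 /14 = 8855191 /5320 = 1664.51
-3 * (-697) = 2091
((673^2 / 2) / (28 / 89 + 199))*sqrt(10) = 40310681*sqrt(10) / 35478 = 3593.03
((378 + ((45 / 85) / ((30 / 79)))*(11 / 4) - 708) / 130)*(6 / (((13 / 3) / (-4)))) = 153549 / 11050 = 13.90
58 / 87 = 2 / 3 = 0.67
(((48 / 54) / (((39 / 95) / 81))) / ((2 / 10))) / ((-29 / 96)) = -1094400 / 377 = -2902.92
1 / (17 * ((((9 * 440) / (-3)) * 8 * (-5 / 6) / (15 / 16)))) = 3 / 478720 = 0.00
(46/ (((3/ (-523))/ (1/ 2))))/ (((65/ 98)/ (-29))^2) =-97157799956/ 12675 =-7665309.66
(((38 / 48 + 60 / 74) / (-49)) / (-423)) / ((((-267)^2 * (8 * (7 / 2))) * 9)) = 1423 / 330653007080928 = 0.00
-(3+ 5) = -8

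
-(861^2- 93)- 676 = -741904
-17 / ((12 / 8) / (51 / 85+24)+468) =-1394 / 38381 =-0.04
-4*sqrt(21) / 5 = -3.67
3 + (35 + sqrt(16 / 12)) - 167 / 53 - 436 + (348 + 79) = 2 * sqrt(3) / 3 + 1370 / 53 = 27.00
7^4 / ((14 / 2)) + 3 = 346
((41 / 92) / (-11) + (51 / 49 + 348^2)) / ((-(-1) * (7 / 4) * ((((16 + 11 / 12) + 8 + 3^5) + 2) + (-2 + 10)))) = 249.01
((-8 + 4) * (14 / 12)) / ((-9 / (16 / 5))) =224 / 135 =1.66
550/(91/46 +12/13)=65780/347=189.57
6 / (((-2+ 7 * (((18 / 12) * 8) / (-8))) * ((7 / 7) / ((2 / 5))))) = -24 / 125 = -0.19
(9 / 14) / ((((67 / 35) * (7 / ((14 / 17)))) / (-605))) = -27225 / 1139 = -23.90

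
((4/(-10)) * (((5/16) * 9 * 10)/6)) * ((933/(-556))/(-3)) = -1.05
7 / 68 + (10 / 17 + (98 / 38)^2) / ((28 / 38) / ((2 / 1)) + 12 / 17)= 3067187 / 448324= 6.84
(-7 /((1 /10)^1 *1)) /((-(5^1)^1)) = 14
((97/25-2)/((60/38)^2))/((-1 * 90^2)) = -0.00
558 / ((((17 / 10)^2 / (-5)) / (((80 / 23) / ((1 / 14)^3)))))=-61246080000 / 6647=-9214093.58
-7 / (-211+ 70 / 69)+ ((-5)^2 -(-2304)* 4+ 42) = 134501870 / 14489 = 9283.03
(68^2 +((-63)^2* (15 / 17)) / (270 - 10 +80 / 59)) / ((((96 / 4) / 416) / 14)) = 14749861490 / 13107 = 1125342.30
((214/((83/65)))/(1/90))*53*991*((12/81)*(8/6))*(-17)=-1987218209600/747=-2660265340.83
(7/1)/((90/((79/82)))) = 553/7380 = 0.07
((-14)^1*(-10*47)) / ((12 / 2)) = 3290 / 3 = 1096.67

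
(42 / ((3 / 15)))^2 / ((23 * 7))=6300 / 23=273.91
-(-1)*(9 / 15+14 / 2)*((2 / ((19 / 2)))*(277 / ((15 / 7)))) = 15512 / 75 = 206.83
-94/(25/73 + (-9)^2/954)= -727372/3307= -219.95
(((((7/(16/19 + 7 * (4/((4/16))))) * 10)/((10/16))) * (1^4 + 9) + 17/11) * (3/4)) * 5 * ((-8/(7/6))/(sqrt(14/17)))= -760860 * sqrt(238)/36113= -325.03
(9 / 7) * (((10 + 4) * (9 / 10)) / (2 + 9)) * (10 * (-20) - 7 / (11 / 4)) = -180468 / 605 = -298.29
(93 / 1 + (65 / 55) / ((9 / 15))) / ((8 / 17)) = 26639 / 132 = 201.81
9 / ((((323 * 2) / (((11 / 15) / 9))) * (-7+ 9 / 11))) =-121 / 658920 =-0.00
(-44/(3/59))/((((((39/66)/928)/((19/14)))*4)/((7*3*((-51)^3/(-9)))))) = -1855269384672/13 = -142713029590.15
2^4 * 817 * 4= 52288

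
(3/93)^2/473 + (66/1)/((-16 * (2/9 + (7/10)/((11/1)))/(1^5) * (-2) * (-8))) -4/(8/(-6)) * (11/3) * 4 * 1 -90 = -386136846199/8232863936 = -46.90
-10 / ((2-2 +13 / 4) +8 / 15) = -600 / 227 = -2.64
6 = 6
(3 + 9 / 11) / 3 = 14 / 11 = 1.27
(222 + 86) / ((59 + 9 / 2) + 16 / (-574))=176792 / 36433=4.85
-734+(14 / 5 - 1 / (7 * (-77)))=-1970579 / 2695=-731.20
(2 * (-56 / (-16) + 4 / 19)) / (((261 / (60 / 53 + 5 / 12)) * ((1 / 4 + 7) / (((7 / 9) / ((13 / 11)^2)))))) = 39211865 / 11593036143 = 0.00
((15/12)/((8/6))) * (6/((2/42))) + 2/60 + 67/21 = 101933/840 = 121.35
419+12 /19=7973 /19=419.63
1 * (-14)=-14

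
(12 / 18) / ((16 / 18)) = 0.75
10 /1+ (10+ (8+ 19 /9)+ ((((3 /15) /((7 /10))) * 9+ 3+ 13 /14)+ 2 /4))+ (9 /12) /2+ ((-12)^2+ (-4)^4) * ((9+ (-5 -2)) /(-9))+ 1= -3629 /72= -50.40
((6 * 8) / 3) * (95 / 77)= 1520 / 77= 19.74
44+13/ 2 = 101/ 2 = 50.50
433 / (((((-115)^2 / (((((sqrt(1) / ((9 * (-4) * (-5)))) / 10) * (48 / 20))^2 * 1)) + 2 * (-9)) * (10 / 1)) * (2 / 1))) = 433 / 148781249640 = 0.00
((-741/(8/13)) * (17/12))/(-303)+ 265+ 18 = 2798555/9696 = 288.63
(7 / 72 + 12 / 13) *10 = 4775 / 468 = 10.20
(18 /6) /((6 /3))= 1.50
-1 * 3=-3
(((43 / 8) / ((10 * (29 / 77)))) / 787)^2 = 10962721 / 3333691705600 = 0.00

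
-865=-865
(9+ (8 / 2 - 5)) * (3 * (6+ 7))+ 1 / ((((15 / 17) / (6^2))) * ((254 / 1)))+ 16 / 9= 313.94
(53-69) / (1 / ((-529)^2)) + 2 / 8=-17909823 / 4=-4477455.75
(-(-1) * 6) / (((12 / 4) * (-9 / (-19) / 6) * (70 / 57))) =722 / 35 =20.63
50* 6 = 300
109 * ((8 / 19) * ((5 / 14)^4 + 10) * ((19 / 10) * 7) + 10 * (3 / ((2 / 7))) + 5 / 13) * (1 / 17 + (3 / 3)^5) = 2825359461 / 151606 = 18636.20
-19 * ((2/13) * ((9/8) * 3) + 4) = -4465/52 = -85.87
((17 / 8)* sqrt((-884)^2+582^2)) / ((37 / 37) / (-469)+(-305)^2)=7973* sqrt(280045) / 174514896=0.02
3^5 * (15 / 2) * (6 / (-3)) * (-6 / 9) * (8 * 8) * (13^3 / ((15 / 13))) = 296120448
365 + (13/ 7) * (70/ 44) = 8095/ 22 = 367.95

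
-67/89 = -0.75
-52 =-52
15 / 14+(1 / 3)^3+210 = 79799 / 378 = 211.11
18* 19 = 342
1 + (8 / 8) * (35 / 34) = 2.03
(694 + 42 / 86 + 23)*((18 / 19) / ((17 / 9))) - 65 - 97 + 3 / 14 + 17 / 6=58597022 / 291669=200.90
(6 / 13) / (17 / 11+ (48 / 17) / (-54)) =0.31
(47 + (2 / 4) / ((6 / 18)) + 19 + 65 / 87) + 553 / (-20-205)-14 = 675851 / 13050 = 51.79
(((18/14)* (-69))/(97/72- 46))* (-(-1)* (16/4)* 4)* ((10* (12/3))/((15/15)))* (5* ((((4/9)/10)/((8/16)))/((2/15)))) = 19077120/4501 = 4238.42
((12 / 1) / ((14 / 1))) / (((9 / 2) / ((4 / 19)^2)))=64 / 7581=0.01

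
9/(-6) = -1.50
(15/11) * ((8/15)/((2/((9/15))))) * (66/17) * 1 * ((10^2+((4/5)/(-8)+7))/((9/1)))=10.06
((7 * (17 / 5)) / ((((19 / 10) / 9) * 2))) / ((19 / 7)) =7497 / 361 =20.77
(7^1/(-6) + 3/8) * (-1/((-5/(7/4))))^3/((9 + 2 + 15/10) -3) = -343/96000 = -0.00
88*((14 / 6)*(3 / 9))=616 / 9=68.44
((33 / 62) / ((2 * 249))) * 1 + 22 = 226435 / 10292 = 22.00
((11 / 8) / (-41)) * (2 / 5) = -11 / 820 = -0.01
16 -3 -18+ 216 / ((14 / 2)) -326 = -2101 / 7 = -300.14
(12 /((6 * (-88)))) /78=-1 /3432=-0.00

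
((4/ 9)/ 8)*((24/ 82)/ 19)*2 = 4/ 2337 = 0.00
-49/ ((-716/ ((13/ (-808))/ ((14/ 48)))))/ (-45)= 91/ 1084740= 0.00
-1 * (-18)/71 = 18/71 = 0.25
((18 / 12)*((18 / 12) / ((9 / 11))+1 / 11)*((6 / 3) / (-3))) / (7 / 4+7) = -254 / 1155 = -0.22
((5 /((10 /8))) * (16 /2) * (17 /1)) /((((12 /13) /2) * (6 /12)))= 7072 /3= 2357.33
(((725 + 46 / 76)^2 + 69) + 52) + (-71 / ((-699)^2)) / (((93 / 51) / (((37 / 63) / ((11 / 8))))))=7982099164685644231 / 15157112468652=526624.00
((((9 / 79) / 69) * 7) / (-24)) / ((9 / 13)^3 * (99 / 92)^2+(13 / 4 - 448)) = 707434 / 652789859541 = 0.00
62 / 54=31 / 27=1.15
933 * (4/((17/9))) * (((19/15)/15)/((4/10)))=417.11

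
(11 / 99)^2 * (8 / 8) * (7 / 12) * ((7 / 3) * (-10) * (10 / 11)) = -1225 / 8019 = -0.15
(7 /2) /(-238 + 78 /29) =-203 /13648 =-0.01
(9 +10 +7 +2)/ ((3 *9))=28/ 27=1.04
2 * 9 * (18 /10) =32.40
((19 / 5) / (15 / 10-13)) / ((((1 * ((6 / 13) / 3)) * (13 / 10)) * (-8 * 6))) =19 / 552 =0.03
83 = 83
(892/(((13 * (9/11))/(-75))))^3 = -14760213677000000/59319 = -248827756317.54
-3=-3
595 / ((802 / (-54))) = -16065 / 401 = -40.06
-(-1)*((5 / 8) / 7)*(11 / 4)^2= 0.68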